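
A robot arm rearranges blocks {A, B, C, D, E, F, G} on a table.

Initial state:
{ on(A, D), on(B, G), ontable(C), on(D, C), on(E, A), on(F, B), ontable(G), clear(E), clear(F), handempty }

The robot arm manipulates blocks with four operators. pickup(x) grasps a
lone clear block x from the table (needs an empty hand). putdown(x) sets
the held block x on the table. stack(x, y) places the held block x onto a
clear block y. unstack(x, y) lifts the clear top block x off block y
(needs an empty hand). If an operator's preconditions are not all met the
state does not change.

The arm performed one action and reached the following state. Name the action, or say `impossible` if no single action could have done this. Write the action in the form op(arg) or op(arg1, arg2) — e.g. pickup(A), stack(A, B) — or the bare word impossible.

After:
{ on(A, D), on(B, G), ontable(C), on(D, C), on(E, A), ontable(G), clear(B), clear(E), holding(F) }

unstack(F, B)

target: towers=[C/D/A/E; G/B] holding=F
     unstack(F, B) → towers=[C/D/A/E; G/B] holding=F  ← match
     unstack(E, A) → towers=[C/D/A; G/B/F] holding=E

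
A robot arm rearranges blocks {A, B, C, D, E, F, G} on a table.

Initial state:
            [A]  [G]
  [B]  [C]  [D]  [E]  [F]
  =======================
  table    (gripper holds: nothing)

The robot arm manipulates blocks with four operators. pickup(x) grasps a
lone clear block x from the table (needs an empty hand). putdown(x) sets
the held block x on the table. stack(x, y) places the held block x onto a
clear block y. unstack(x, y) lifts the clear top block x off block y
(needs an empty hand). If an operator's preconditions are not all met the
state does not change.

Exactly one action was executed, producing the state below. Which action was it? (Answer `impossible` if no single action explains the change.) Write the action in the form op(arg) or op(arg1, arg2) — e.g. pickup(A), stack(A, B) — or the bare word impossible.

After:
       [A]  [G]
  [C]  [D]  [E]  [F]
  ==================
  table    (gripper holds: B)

target: towers=[C; D/A; E/G; F] holding=B
         pickup(B) → towers=[C; D/A; E/G; F] holding=B  ← match
         pickup(F) → towers=[B; C; D/A; E/G] holding=F
     unstack(G, E) → towers=[B; C; D/A; E; F] holding=G
     unstack(A, D) → towers=[B; C; D; E/G; F] holding=A
         pickup(C) → towers=[B; D/A; E/G; F] holding=C

pickup(B)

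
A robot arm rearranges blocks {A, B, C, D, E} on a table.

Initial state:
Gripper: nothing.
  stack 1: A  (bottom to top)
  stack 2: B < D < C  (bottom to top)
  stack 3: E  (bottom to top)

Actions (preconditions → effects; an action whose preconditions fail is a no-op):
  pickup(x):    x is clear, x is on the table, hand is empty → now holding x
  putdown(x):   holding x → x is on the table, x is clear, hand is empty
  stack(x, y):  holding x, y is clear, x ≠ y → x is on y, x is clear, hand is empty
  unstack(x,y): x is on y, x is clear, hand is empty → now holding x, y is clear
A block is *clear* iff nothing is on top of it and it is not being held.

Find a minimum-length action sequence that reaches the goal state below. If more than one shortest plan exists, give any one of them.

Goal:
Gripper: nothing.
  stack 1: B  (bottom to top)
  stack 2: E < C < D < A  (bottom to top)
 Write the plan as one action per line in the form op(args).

step 1 (unstack(C, D)): towers=[A; B/D; E] holding=C
step 2 (stack(C, E)): towers=[A; B/D; E/C] holding=-
step 3 (unstack(D, B)): towers=[A; B; E/C] holding=D
step 4 (stack(D, C)): towers=[A; B; E/C/D] holding=-
step 5 (pickup(A)): towers=[B; E/C/D] holding=A
step 6 (stack(A, D)): towers=[B; E/C/D/A] holding=-
goal check: towers=[B; E/C/D/A] holding=- — reached (length 6, optimal by BFS)

unstack(C, D)
stack(C, E)
unstack(D, B)
stack(D, C)
pickup(A)
stack(A, D)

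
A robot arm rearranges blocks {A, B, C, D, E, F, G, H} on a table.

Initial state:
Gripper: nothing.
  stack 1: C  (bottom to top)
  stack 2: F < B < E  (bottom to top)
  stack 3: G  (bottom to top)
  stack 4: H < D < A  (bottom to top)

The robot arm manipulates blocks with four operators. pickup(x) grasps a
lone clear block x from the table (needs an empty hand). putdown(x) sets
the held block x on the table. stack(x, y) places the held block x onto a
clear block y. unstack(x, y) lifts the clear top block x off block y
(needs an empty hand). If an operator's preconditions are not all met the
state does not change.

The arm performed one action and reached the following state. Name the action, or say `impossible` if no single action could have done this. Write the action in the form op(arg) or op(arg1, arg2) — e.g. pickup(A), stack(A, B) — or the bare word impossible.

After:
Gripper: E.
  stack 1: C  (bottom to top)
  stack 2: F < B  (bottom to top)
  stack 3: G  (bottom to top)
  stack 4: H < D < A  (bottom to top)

unstack(E, B)

target: towers=[C; F/B; G; H/D/A] holding=E
         pickup(G) → towers=[C; F/B/E; H/D/A] holding=G
     unstack(A, D) → towers=[C; F/B/E; G; H/D] holding=A
     unstack(E, B) → towers=[C; F/B; G; H/D/A] holding=E  ← match
         pickup(C) → towers=[F/B/E; G; H/D/A] holding=C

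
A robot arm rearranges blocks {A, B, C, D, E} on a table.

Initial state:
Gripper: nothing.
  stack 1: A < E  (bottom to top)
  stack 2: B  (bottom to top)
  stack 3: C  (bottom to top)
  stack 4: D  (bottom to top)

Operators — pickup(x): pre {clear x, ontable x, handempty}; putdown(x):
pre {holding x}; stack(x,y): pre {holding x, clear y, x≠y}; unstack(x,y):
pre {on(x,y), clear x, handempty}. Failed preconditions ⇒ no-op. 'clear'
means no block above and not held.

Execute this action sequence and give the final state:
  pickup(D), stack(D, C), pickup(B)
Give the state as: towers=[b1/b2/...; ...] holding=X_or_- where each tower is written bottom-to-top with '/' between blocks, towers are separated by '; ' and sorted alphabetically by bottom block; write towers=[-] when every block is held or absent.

step 1 (pickup(D)): towers=[A/E; B; C] holding=D
step 2 (stack(D, C)): towers=[A/E; B; C/D] holding=-
step 3 (pickup(B)): towers=[A/E; C/D] holding=B

towers=[A/E; C/D] holding=B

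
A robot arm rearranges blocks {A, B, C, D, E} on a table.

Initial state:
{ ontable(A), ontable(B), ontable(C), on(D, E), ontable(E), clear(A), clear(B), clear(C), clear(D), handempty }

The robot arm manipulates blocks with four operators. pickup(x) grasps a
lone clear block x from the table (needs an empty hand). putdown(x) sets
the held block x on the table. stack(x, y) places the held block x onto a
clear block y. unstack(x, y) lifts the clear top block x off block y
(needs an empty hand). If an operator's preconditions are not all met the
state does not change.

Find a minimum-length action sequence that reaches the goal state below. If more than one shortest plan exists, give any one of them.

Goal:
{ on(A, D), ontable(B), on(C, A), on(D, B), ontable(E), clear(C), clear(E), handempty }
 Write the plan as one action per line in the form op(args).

unstack(D, E)
stack(D, B)
pickup(A)
stack(A, D)
pickup(C)
stack(C, A)

step 1 (unstack(D, E)): towers=[A; B; C; E] holding=D
step 2 (stack(D, B)): towers=[A; B/D; C; E] holding=-
step 3 (pickup(A)): towers=[B/D; C; E] holding=A
step 4 (stack(A, D)): towers=[B/D/A; C; E] holding=-
step 5 (pickup(C)): towers=[B/D/A; E] holding=C
step 6 (stack(C, A)): towers=[B/D/A/C; E] holding=-
goal check: towers=[B/D/A/C; E] holding=- — reached (length 6, optimal by BFS)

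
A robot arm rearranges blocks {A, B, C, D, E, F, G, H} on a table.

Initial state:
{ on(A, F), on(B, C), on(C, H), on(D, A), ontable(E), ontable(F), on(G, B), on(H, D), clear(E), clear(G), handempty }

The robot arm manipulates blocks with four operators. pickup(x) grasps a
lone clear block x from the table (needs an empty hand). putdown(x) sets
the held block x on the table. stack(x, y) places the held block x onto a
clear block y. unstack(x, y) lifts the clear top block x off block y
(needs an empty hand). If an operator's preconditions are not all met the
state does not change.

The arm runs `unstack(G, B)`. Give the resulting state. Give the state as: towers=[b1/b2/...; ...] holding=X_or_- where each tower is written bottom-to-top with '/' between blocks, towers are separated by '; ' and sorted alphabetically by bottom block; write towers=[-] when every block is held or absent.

before: towers=[E; F/A/D/H/C/B/G] holding=-
pre[unstack(G, B)]: on(G,B) ✓, clear(G) ✓, handempty ✓
all met → apply unstack(G, B)
after:  towers=[E; F/A/D/H/C/B] holding=G

towers=[E; F/A/D/H/C/B] holding=G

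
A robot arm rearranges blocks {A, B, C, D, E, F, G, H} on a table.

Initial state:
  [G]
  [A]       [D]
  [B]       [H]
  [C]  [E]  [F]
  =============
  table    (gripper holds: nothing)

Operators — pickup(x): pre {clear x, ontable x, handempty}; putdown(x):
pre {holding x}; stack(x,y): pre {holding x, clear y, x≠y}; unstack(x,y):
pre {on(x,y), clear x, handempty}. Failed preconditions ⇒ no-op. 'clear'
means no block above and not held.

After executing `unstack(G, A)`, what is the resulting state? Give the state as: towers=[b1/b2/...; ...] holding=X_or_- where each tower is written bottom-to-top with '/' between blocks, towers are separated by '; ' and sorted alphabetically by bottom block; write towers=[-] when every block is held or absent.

before: towers=[C/B/A/G; E; F/H/D] holding=-
pre[unstack(G, A)]: on(G,A) ✓, clear(G) ✓, handempty ✓
all met → apply unstack(G, A)
after:  towers=[C/B/A; E; F/H/D] holding=G

towers=[C/B/A; E; F/H/D] holding=G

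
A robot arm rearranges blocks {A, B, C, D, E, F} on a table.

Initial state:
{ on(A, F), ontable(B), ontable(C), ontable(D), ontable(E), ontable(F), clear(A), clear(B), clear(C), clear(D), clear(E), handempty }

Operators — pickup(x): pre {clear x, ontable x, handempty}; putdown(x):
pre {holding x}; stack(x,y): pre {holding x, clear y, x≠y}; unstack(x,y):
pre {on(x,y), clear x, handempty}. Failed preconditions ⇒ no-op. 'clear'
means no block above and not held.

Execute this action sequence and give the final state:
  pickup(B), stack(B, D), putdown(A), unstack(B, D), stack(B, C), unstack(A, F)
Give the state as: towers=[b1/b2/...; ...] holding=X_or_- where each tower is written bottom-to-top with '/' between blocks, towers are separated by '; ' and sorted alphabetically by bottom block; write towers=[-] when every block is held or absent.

step 1 (pickup(B)): towers=[C; D; E; F/A] holding=B
step 2 (stack(B, D)): towers=[C; D/B; E; F/A] holding=-
step 3 (putdown(A)) [no-op]: towers=[C; D/B; E; F/A] holding=-
step 4 (unstack(B, D)): towers=[C; D; E; F/A] holding=B
step 5 (stack(B, C)): towers=[C/B; D; E; F/A] holding=-
step 6 (unstack(A, F)): towers=[C/B; D; E; F] holding=A

towers=[C/B; D; E; F] holding=A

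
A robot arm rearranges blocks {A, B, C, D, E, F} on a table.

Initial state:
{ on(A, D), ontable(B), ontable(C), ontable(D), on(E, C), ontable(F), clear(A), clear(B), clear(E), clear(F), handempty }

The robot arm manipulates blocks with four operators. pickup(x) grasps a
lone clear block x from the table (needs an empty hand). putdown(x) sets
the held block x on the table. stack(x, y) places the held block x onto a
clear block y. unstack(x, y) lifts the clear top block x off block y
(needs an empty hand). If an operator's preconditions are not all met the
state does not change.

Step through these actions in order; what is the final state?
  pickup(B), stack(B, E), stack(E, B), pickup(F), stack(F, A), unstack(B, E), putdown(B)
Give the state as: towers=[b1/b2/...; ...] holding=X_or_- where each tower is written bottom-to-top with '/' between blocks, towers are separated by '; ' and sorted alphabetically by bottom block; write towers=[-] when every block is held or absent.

towers=[B; C/E; D/A/F] holding=-

step 1 (pickup(B)): towers=[C/E; D/A; F] holding=B
step 2 (stack(B, E)): towers=[C/E/B; D/A; F] holding=-
step 3 (stack(E, B)) [no-op]: towers=[C/E/B; D/A; F] holding=-
step 4 (pickup(F)): towers=[C/E/B; D/A] holding=F
step 5 (stack(F, A)): towers=[C/E/B; D/A/F] holding=-
step 6 (unstack(B, E)): towers=[C/E; D/A/F] holding=B
step 7 (putdown(B)): towers=[B; C/E; D/A/F] holding=-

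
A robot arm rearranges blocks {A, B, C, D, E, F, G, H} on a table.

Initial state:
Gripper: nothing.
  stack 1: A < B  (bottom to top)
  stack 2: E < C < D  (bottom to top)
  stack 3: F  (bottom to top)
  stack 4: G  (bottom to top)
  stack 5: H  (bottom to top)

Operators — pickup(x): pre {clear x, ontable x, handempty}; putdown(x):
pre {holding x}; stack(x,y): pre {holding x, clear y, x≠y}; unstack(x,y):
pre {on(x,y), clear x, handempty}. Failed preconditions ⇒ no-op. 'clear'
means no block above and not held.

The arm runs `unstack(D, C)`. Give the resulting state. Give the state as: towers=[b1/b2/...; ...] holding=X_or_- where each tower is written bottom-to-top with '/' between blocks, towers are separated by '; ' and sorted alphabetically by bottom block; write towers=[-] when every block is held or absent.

towers=[A/B; E/C; F; G; H] holding=D

before: towers=[A/B; E/C/D; F; G; H] holding=-
pre[unstack(D, C)]: on(D,C) ok, clear(D) ok, handempty ok
all met → apply unstack(D, C)
after:  towers=[A/B; E/C; F; G; H] holding=D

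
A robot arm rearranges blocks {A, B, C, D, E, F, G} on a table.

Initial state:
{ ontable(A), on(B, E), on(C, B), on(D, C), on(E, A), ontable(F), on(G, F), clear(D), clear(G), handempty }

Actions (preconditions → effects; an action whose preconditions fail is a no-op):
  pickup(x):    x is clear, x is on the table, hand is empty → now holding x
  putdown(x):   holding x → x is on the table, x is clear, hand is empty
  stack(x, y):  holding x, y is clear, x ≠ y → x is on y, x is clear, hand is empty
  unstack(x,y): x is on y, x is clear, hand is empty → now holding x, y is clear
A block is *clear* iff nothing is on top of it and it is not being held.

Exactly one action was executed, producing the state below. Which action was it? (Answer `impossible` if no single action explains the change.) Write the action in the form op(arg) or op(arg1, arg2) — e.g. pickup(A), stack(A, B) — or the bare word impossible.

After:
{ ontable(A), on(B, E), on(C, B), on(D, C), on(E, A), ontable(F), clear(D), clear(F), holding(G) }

target: towers=[A/E/B/C/D; F] holding=G
     unstack(G, F) → towers=[A/E/B/C/D; F] holding=G  ← match
     unstack(D, C) → towers=[A/E/B/C; F/G] holding=D

unstack(G, F)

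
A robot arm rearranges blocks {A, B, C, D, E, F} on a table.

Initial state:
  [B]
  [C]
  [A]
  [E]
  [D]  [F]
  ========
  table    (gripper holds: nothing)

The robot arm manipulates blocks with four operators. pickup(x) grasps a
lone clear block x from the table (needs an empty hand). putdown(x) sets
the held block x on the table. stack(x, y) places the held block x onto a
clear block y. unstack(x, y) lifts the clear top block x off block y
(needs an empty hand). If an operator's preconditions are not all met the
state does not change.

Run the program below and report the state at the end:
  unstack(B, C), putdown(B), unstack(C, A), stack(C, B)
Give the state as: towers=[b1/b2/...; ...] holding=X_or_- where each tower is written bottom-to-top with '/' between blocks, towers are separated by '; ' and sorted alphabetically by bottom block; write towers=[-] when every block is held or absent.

towers=[B/C; D/E/A; F] holding=-

step 1 (unstack(B, C)): towers=[D/E/A/C; F] holding=B
step 2 (putdown(B)): towers=[B; D/E/A/C; F] holding=-
step 3 (unstack(C, A)): towers=[B; D/E/A; F] holding=C
step 4 (stack(C, B)): towers=[B/C; D/E/A; F] holding=-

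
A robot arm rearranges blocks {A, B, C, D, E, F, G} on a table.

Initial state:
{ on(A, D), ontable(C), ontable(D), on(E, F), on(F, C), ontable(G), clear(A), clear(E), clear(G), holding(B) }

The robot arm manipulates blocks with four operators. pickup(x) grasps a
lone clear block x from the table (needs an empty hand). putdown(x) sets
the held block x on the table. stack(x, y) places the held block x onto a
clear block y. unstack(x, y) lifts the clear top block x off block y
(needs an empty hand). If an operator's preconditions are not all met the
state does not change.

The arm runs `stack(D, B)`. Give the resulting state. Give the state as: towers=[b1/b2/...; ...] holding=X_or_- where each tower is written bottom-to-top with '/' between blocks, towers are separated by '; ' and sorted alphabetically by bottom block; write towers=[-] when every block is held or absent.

before: towers=[C/F/E; D/A; G] holding=B
pre[stack(D, B)]: holding(D) no, clear(B) no, D≠B yes
holding(D), clear(B) unmet → stack(D, B) is a no-op
after:  towers=[C/F/E; D/A; G] holding=B

towers=[C/F/E; D/A; G] holding=B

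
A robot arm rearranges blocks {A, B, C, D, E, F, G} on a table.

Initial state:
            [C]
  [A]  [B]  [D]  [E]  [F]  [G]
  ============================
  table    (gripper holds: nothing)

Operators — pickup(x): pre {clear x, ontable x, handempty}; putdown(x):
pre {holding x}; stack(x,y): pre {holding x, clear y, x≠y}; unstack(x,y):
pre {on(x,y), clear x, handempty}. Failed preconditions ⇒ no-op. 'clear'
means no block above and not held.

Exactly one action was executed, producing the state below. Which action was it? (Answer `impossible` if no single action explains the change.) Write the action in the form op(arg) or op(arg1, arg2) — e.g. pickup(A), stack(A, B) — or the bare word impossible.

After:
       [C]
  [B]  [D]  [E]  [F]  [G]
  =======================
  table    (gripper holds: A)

pickup(A)

target: towers=[B; D/C; E; F; G] holding=A
         pickup(B) → towers=[A; D/C; E; F; G] holding=B
         pickup(F) → towers=[A; B; D/C; E; G] holding=F
         pickup(G) → towers=[A; B; D/C; E; F] holding=G
         pickup(A) → towers=[B; D/C; E; F; G] holding=A  ← match
         pickup(E) → towers=[A; B; D/C; F; G] holding=E
     unstack(C, D) → towers=[A; B; D; E; F; G] holding=C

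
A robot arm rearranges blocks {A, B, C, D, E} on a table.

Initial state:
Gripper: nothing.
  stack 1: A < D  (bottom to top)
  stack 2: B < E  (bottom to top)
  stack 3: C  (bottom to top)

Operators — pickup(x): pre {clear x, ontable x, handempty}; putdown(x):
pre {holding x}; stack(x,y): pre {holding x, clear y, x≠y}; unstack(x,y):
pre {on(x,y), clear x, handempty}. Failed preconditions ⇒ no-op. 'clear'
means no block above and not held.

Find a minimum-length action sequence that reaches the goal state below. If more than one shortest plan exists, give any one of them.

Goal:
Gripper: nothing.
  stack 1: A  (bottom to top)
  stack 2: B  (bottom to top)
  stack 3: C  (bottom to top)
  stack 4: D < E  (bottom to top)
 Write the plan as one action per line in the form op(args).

step 1 (unstack(D, A)): towers=[A; B/E; C] holding=D
step 2 (putdown(D)): towers=[A; B/E; C; D] holding=-
step 3 (unstack(E, B)): towers=[A; B; C; D] holding=E
step 4 (stack(E, D)): towers=[A; B; C; D/E] holding=-
goal check: towers=[A; B; C; D/E] holding=- — reached (length 4, optimal by BFS)

unstack(D, A)
putdown(D)
unstack(E, B)
stack(E, D)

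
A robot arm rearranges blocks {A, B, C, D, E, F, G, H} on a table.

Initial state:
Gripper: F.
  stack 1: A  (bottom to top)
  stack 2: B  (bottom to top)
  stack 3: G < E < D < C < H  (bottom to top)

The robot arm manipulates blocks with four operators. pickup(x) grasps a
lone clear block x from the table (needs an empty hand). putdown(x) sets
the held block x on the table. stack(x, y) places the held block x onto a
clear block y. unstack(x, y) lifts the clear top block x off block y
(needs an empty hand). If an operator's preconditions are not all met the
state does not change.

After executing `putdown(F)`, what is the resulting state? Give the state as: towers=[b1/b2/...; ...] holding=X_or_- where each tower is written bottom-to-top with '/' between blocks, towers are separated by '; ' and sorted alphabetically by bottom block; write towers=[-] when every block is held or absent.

towers=[A; B; F; G/E/D/C/H] holding=-

before: towers=[A; B; G/E/D/C/H] holding=F
pre[putdown(F)]: holding(F) ✓
all met → apply putdown(F)
after:  towers=[A; B; F; G/E/D/C/H] holding=-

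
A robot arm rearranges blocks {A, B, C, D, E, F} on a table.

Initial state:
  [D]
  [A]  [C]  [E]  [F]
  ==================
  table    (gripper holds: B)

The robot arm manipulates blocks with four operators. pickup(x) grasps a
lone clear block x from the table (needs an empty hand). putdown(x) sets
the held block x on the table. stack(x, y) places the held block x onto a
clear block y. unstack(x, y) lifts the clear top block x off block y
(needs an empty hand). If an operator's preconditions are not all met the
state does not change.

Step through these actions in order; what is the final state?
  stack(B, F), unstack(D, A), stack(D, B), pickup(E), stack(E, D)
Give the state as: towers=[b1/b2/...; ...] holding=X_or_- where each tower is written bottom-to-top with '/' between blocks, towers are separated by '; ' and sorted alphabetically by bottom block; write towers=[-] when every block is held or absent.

towers=[A; C; F/B/D/E] holding=-

step 1 (stack(B, F)): towers=[A/D; C; E; F/B] holding=-
step 2 (unstack(D, A)): towers=[A; C; E; F/B] holding=D
step 3 (stack(D, B)): towers=[A; C; E; F/B/D] holding=-
step 4 (pickup(E)): towers=[A; C; F/B/D] holding=E
step 5 (stack(E, D)): towers=[A; C; F/B/D/E] holding=-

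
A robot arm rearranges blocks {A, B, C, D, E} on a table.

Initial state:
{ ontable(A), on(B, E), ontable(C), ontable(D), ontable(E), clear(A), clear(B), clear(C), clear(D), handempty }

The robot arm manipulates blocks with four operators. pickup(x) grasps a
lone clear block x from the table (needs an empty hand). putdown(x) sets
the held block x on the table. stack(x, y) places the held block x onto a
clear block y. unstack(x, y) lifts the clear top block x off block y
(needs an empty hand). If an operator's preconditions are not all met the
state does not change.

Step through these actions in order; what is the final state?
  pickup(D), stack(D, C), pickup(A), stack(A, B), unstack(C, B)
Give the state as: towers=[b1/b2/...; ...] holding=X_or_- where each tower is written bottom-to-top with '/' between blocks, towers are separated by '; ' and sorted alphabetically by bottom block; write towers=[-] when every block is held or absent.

step 1 (pickup(D)): towers=[A; C; E/B] holding=D
step 2 (stack(D, C)): towers=[A; C/D; E/B] holding=-
step 3 (pickup(A)): towers=[C/D; E/B] holding=A
step 4 (stack(A, B)): towers=[C/D; E/B/A] holding=-
step 5 (unstack(C, B)) [no-op]: towers=[C/D; E/B/A] holding=-

towers=[C/D; E/B/A] holding=-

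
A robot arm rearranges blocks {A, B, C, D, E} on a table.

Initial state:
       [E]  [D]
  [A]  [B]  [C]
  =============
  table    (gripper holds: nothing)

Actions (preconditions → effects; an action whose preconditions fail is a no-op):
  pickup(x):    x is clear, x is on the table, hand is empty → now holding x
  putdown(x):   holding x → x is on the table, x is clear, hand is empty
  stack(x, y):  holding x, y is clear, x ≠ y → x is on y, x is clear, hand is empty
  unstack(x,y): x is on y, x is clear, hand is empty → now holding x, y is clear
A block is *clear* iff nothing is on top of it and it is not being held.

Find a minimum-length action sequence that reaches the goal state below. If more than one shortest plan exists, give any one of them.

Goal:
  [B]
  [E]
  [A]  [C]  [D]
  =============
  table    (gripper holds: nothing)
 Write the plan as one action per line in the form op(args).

unstack(D, C)
putdown(D)
unstack(E, B)
stack(E, A)
pickup(B)
stack(B, E)

step 1 (unstack(D, C)): towers=[A; B/E; C] holding=D
step 2 (putdown(D)): towers=[A; B/E; C; D] holding=-
step 3 (unstack(E, B)): towers=[A; B; C; D] holding=E
step 4 (stack(E, A)): towers=[A/E; B; C; D] holding=-
step 5 (pickup(B)): towers=[A/E; C; D] holding=B
step 6 (stack(B, E)): towers=[A/E/B; C; D] holding=-
goal check: towers=[A/E/B; C; D] holding=- — reached (length 6, optimal by BFS)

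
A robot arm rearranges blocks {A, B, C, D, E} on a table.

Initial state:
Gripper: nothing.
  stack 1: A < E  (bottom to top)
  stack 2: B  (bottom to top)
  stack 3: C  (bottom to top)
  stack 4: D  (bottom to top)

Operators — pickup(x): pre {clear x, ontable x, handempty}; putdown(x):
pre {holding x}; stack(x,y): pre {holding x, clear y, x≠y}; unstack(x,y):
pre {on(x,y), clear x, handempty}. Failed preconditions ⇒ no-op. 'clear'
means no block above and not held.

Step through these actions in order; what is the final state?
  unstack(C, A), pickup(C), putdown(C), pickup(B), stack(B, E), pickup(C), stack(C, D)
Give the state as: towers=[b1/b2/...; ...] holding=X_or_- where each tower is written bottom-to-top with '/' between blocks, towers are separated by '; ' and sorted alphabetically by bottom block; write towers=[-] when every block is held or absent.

towers=[A/E/B; D/C] holding=-

step 1 (unstack(C, A)) [no-op]: towers=[A/E; B; C; D] holding=-
step 2 (pickup(C)): towers=[A/E; B; D] holding=C
step 3 (putdown(C)): towers=[A/E; B; C; D] holding=-
step 4 (pickup(B)): towers=[A/E; C; D] holding=B
step 5 (stack(B, E)): towers=[A/E/B; C; D] holding=-
step 6 (pickup(C)): towers=[A/E/B; D] holding=C
step 7 (stack(C, D)): towers=[A/E/B; D/C] holding=-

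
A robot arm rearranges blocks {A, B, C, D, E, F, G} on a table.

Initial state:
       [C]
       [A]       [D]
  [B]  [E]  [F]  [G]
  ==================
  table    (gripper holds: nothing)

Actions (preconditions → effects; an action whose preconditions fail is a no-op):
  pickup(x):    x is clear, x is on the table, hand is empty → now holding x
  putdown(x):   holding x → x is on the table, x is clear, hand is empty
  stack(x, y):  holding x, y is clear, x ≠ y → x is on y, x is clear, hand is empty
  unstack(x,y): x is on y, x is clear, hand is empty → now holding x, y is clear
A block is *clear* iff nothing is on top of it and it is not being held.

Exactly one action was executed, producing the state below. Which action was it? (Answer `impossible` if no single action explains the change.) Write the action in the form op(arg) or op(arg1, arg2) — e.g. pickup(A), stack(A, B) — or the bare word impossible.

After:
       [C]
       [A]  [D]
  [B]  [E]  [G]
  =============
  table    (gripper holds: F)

target: towers=[B; E/A/C; G/D] holding=F
         pickup(B) → towers=[E/A/C; F; G/D] holding=B
         pickup(F) → towers=[B; E/A/C; G/D] holding=F  ← match
     unstack(D, G) → towers=[B; E/A/C; F; G] holding=D
     unstack(C, A) → towers=[B; E/A; F; G/D] holding=C

pickup(F)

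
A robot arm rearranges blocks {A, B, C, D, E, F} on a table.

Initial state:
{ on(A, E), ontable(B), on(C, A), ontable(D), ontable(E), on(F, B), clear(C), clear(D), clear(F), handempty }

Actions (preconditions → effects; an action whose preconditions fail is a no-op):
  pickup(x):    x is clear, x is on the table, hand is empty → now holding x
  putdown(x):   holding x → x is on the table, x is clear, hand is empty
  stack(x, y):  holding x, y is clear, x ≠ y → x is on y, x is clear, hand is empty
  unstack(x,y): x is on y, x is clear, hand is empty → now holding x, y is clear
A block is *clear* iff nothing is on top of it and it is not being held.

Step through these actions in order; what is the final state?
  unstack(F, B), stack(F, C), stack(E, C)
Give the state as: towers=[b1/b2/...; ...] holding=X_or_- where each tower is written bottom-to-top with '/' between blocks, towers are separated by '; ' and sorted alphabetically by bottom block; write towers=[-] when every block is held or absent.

step 1 (unstack(F, B)): towers=[B; D; E/A/C] holding=F
step 2 (stack(F, C)): towers=[B; D; E/A/C/F] holding=-
step 3 (stack(E, C)) [no-op]: towers=[B; D; E/A/C/F] holding=-

towers=[B; D; E/A/C/F] holding=-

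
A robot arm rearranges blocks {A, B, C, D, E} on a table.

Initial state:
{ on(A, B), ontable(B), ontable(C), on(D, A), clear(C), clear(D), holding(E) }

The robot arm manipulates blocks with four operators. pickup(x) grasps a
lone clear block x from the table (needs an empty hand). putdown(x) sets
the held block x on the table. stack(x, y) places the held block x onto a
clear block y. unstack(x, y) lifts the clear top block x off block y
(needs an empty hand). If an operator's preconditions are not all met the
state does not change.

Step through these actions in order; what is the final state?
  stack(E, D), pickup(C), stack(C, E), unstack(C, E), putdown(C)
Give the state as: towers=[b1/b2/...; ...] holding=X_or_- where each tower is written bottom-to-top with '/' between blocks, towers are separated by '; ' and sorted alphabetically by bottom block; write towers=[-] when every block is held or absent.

step 1 (stack(E, D)): towers=[B/A/D/E; C] holding=-
step 2 (pickup(C)): towers=[B/A/D/E] holding=C
step 3 (stack(C, E)): towers=[B/A/D/E/C] holding=-
step 4 (unstack(C, E)): towers=[B/A/D/E] holding=C
step 5 (putdown(C)): towers=[B/A/D/E; C] holding=-

towers=[B/A/D/E; C] holding=-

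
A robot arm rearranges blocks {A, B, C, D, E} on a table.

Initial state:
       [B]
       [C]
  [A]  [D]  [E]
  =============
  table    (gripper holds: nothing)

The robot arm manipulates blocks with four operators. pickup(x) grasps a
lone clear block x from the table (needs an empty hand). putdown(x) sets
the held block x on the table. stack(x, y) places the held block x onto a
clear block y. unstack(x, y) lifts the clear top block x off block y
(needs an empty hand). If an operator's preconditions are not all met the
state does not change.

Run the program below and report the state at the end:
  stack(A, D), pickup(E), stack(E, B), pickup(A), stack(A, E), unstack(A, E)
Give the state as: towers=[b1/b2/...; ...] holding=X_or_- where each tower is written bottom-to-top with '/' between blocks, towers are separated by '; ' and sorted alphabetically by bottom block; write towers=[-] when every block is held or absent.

towers=[D/C/B/E] holding=A

step 1 (stack(A, D)) [no-op]: towers=[A; D/C/B; E] holding=-
step 2 (pickup(E)): towers=[A; D/C/B] holding=E
step 3 (stack(E, B)): towers=[A; D/C/B/E] holding=-
step 4 (pickup(A)): towers=[D/C/B/E] holding=A
step 5 (stack(A, E)): towers=[D/C/B/E/A] holding=-
step 6 (unstack(A, E)): towers=[D/C/B/E] holding=A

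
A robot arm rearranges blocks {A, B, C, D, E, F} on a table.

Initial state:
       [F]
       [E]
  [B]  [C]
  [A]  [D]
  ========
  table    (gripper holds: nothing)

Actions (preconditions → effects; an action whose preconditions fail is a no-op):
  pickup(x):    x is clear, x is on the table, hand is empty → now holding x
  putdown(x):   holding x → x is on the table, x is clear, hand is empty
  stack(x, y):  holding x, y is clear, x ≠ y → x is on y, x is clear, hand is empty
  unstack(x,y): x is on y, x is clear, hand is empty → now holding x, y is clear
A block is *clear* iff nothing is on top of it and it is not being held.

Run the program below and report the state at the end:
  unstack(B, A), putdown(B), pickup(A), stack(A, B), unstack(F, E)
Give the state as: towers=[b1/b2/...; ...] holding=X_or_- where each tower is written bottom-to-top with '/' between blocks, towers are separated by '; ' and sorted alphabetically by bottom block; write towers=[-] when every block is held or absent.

step 1 (unstack(B, A)): towers=[A; D/C/E/F] holding=B
step 2 (putdown(B)): towers=[A; B; D/C/E/F] holding=-
step 3 (pickup(A)): towers=[B; D/C/E/F] holding=A
step 4 (stack(A, B)): towers=[B/A; D/C/E/F] holding=-
step 5 (unstack(F, E)): towers=[B/A; D/C/E] holding=F

towers=[B/A; D/C/E] holding=F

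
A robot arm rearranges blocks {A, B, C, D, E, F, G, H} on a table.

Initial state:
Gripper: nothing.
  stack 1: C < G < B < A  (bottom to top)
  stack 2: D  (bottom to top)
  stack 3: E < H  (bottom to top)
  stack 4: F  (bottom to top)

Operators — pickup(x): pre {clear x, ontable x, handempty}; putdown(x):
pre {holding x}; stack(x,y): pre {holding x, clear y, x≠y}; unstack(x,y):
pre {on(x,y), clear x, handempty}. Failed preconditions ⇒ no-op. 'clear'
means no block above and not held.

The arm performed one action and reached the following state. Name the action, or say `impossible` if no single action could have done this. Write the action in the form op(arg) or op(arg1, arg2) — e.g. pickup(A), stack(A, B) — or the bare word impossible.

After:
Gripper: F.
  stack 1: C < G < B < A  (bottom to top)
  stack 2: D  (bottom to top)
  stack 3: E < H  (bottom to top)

pickup(F)

target: towers=[C/G/B/A; D; E/H] holding=F
     unstack(A, B) → towers=[C/G/B; D; E/H; F] holding=A
     unstack(H, E) → towers=[C/G/B/A; D; E; F] holding=H
         pickup(F) → towers=[C/G/B/A; D; E/H] holding=F  ← match
         pickup(D) → towers=[C/G/B/A; E/H; F] holding=D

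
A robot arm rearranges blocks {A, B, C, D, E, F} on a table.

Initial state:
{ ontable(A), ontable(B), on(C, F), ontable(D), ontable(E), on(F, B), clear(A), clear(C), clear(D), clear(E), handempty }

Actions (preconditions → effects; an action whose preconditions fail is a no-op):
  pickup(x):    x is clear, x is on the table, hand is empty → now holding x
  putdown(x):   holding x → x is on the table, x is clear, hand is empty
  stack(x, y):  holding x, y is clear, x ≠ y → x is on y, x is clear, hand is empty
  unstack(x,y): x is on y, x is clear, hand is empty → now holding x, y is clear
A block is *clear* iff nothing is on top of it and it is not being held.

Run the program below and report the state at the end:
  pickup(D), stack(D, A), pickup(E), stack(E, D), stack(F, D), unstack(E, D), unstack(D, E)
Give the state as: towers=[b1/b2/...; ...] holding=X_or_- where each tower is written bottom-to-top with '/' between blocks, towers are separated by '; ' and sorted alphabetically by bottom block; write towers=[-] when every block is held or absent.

step 1 (pickup(D)): towers=[A; B/F/C; E] holding=D
step 2 (stack(D, A)): towers=[A/D; B/F/C; E] holding=-
step 3 (pickup(E)): towers=[A/D; B/F/C] holding=E
step 4 (stack(E, D)): towers=[A/D/E; B/F/C] holding=-
step 5 (stack(F, D)) [no-op]: towers=[A/D/E; B/F/C] holding=-
step 6 (unstack(E, D)): towers=[A/D; B/F/C] holding=E
step 7 (unstack(D, E)) [no-op]: towers=[A/D; B/F/C] holding=E

towers=[A/D; B/F/C] holding=E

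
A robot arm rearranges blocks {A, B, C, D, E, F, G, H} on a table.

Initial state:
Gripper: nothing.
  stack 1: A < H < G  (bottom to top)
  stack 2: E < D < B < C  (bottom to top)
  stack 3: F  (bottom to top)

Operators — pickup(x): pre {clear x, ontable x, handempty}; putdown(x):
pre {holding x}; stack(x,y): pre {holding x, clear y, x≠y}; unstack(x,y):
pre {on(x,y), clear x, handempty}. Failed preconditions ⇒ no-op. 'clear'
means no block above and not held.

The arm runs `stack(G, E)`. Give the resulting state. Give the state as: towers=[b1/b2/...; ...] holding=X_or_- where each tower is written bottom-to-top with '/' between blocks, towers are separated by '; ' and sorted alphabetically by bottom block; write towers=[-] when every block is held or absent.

before: towers=[A/H/G; E/D/B/C; F] holding=-
pre[stack(G, E)]: holding(G) no, clear(E) no, G≠E yes
holding(G), clear(E) unmet → stack(G, E) is a no-op
after:  towers=[A/H/G; E/D/B/C; F] holding=-

towers=[A/H/G; E/D/B/C; F] holding=-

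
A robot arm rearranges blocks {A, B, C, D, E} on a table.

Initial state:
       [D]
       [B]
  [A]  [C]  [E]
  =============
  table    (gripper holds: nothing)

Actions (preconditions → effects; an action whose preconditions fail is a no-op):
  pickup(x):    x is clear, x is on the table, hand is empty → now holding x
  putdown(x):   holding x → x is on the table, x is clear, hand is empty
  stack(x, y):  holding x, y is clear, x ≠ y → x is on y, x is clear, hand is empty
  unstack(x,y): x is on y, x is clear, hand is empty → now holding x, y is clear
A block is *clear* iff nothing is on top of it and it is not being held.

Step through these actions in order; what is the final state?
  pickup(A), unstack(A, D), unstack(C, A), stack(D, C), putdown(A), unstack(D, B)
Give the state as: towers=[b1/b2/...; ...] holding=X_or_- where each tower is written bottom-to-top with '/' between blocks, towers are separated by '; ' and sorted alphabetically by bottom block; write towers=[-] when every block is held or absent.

towers=[A; C/B; E] holding=D

step 1 (pickup(A)): towers=[C/B/D; E] holding=A
step 2 (unstack(A, D)) [no-op]: towers=[C/B/D; E] holding=A
step 3 (unstack(C, A)) [no-op]: towers=[C/B/D; E] holding=A
step 4 (stack(D, C)) [no-op]: towers=[C/B/D; E] holding=A
step 5 (putdown(A)): towers=[A; C/B/D; E] holding=-
step 6 (unstack(D, B)): towers=[A; C/B; E] holding=D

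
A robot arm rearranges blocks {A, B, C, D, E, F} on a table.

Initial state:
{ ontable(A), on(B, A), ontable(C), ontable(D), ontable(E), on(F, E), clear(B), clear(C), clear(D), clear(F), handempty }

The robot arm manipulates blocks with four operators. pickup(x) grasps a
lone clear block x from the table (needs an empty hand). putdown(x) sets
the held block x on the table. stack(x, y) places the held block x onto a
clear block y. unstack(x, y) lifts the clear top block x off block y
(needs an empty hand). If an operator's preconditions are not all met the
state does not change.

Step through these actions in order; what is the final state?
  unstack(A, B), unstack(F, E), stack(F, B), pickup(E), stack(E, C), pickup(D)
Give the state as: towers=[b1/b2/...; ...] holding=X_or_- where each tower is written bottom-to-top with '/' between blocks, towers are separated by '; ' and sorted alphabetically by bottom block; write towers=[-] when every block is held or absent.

step 1 (unstack(A, B)) [no-op]: towers=[A/B; C; D; E/F] holding=-
step 2 (unstack(F, E)): towers=[A/B; C; D; E] holding=F
step 3 (stack(F, B)): towers=[A/B/F; C; D; E] holding=-
step 4 (pickup(E)): towers=[A/B/F; C; D] holding=E
step 5 (stack(E, C)): towers=[A/B/F; C/E; D] holding=-
step 6 (pickup(D)): towers=[A/B/F; C/E] holding=D

towers=[A/B/F; C/E] holding=D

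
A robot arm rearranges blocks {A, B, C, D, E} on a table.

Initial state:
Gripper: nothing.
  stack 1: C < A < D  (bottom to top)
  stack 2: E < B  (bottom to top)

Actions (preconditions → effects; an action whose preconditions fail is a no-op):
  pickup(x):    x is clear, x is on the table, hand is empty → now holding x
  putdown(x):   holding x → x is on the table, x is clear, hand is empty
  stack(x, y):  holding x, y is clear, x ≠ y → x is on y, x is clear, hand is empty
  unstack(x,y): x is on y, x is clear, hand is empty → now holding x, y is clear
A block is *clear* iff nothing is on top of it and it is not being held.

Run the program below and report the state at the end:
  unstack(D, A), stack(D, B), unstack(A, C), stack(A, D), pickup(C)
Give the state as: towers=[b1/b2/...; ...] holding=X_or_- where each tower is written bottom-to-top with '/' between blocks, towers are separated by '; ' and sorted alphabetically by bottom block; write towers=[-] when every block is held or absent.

towers=[E/B/D/A] holding=C

step 1 (unstack(D, A)): towers=[C/A; E/B] holding=D
step 2 (stack(D, B)): towers=[C/A; E/B/D] holding=-
step 3 (unstack(A, C)): towers=[C; E/B/D] holding=A
step 4 (stack(A, D)): towers=[C; E/B/D/A] holding=-
step 5 (pickup(C)): towers=[E/B/D/A] holding=C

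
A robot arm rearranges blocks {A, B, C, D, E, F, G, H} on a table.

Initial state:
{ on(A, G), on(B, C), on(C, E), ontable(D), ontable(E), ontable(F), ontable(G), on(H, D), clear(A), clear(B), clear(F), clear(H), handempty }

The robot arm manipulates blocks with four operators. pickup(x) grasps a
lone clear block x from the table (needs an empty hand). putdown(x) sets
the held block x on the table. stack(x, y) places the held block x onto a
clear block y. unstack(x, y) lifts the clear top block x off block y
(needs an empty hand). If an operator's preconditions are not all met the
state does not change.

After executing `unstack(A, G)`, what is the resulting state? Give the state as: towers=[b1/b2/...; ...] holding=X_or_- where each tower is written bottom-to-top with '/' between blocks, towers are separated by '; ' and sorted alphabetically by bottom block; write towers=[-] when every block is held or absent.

towers=[D/H; E/C/B; F; G] holding=A

before: towers=[D/H; E/C/B; F; G/A] holding=-
pre[unstack(A, G)]: on(A,G) ok, clear(A) ok, handempty ok
all met → apply unstack(A, G)
after:  towers=[D/H; E/C/B; F; G] holding=A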